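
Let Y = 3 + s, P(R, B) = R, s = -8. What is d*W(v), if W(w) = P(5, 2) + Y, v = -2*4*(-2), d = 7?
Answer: 0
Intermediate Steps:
v = 16 (v = -8*(-2) = 16)
Y = -5 (Y = 3 - 8 = -5)
W(w) = 0 (W(w) = 5 - 5 = 0)
d*W(v) = 7*0 = 0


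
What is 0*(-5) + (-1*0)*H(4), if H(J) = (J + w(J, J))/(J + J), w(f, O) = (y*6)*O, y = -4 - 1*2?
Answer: 0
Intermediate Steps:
y = -6 (y = -4 - 2 = -6)
w(f, O) = -36*O (w(f, O) = (-6*6)*O = -36*O)
H(J) = -35/2 (H(J) = (J - 36*J)/(J + J) = (-35*J)/((2*J)) = (-35*J)*(1/(2*J)) = -35/2)
0*(-5) + (-1*0)*H(4) = 0*(-5) - 1*0*(-35/2) = 0 + 0*(-35/2) = 0 + 0 = 0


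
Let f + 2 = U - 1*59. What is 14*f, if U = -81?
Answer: -1988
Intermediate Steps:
f = -142 (f = -2 + (-81 - 1*59) = -2 + (-81 - 59) = -2 - 140 = -142)
14*f = 14*(-142) = -1988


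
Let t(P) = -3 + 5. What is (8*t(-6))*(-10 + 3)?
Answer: -112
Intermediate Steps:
t(P) = 2
(8*t(-6))*(-10 + 3) = (8*2)*(-10 + 3) = 16*(-7) = -112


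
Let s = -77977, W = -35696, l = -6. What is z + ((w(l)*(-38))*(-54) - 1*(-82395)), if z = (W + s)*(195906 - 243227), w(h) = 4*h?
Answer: 5379153180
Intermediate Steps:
z = 5379120033 (z = (-35696 - 77977)*(195906 - 243227) = -113673*(-47321) = 5379120033)
z + ((w(l)*(-38))*(-54) - 1*(-82395)) = 5379120033 + (((4*(-6))*(-38))*(-54) - 1*(-82395)) = 5379120033 + (-24*(-38)*(-54) + 82395) = 5379120033 + (912*(-54) + 82395) = 5379120033 + (-49248 + 82395) = 5379120033 + 33147 = 5379153180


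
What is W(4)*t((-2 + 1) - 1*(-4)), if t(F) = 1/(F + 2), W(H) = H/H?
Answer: 1/5 ≈ 0.20000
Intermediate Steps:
W(H) = 1
t(F) = 1/(2 + F)
W(4)*t((-2 + 1) - 1*(-4)) = 1/(2 + ((-2 + 1) - 1*(-4))) = 1/(2 + (-1 + 4)) = 1/(2 + 3) = 1/5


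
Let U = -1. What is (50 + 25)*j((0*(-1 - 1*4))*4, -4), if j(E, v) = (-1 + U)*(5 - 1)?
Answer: -600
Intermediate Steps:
j(E, v) = -8 (j(E, v) = (-1 - 1)*(5 - 1) = -2*4 = -8)
(50 + 25)*j((0*(-1 - 1*4))*4, -4) = (50 + 25)*(-8) = 75*(-8) = -600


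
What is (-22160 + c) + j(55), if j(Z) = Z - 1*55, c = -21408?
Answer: -43568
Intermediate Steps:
j(Z) = -55 + Z (j(Z) = Z - 55 = -55 + Z)
(-22160 + c) + j(55) = (-22160 - 21408) + (-55 + 55) = -43568 + 0 = -43568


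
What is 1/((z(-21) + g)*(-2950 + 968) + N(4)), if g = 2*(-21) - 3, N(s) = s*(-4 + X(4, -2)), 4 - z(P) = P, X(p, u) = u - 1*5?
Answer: 1/39596 ≈ 2.5255e-5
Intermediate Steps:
X(p, u) = -5 + u (X(p, u) = u - 5 = -5 + u)
z(P) = 4 - P
N(s) = -11*s (N(s) = s*(-4 + (-5 - 2)) = s*(-4 - 7) = s*(-11) = -11*s)
g = -45 (g = -42 - 3 = -45)
1/((z(-21) + g)*(-2950 + 968) + N(4)) = 1/(((4 - 1*(-21)) - 45)*(-2950 + 968) - 11*4) = 1/(((4 + 21) - 45)*(-1982) - 44) = 1/((25 - 45)*(-1982) - 44) = 1/(-20*(-1982) - 44) = 1/(39640 - 44) = 1/39596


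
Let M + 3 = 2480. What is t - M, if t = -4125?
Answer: -6602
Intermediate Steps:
M = 2477 (M = -3 + 2480 = 2477)
t - M = -4125 - 1*2477 = -4125 - 2477 = -6602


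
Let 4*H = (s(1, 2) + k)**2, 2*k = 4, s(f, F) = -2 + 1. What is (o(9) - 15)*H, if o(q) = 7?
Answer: -2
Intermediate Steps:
s(f, F) = -1
k = 2 (k = (1/2)*4 = 2)
H = 1/4 (H = (-1 + 2)**2/4 = (1/4)*1**2 = (1/4)*1 = 1/4 ≈ 0.25000)
(o(9) - 15)*H = (7 - 15)*(1/4) = -8*1/4 = -2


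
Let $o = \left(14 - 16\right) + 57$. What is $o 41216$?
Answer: $2266880$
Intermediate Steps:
$o = 55$ ($o = -2 + 57 = 55$)
$o 41216 = 55 \cdot 41216 = 2266880$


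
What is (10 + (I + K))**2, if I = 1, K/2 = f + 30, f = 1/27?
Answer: 3682561/729 ≈ 5051.5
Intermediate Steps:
f = 1/27 ≈ 0.037037
K = 1622/27 (K = 2*(1/27 + 30) = 2*(811/27) = 1622/27 ≈ 60.074)
(10 + (I + K))**2 = (10 + (1 + 1622/27))**2 = (10 + 1649/27)**2 = (1919/27)**2 = 3682561/729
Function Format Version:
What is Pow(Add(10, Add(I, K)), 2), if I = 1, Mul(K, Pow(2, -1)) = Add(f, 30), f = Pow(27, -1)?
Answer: Rational(3682561, 729) ≈ 5051.5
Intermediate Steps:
f = Rational(1, 27) ≈ 0.037037
K = Rational(1622, 27) (K = Mul(2, Add(Rational(1, 27), 30)) = Mul(2, Rational(811, 27)) = Rational(1622, 27) ≈ 60.074)
Pow(Add(10, Add(I, K)), 2) = Pow(Add(10, Add(1, Rational(1622, 27))), 2) = Pow(Add(10, Rational(1649, 27)), 2) = Pow(Rational(1919, 27), 2) = Rational(3682561, 729)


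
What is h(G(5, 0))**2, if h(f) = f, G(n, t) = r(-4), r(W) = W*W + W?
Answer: 144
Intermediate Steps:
r(W) = W + W**2 (r(W) = W**2 + W = W + W**2)
G(n, t) = 12 (G(n, t) = -4*(1 - 4) = -4*(-3) = 12)
h(G(5, 0))**2 = 12**2 = 144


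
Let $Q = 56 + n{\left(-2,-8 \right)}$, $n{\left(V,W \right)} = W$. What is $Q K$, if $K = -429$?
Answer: $-20592$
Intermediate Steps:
$Q = 48$ ($Q = 56 - 8 = 48$)
$Q K = 48 \left(-429\right) = -20592$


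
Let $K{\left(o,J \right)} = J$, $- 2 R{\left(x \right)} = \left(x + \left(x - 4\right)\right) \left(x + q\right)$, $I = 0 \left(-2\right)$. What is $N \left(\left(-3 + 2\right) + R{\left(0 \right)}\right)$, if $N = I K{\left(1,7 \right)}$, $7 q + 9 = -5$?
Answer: $0$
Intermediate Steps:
$I = 0$
$q = -2$ ($q = - \frac{9}{7} + \frac{1}{7} \left(-5\right) = - \frac{9}{7} - \frac{5}{7} = -2$)
$R{\left(x \right)} = - \frac{\left(-4 + 2 x\right) \left(-2 + x\right)}{2}$ ($R{\left(x \right)} = - \frac{\left(x + \left(x - 4\right)\right) \left(x - 2\right)}{2} = - \frac{\left(x + \left(x - 4\right)\right) \left(-2 + x\right)}{2} = - \frac{\left(x + \left(-4 + x\right)\right) \left(-2 + x\right)}{2} = - \frac{\left(-4 + 2 x\right) \left(-2 + x\right)}{2}$)
$N = 0$ ($N = 0 \cdot 7 = 0$)
$N \left(\left(-3 + 2\right) + R{\left(0 \right)}\right) = 0 \left(\left(-3 + 2\right) - 4\right) = 0 \left(-1 - 4\right) = 0 \left(-5\right) = 0$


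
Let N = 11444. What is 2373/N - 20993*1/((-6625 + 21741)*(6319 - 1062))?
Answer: 3363031339/16239201938 ≈ 0.20709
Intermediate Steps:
2373/N - 20993*1/((-6625 + 21741)*(6319 - 1062)) = 2373/11444 - 20993*1/((-6625 + 21741)*(6319 - 1062)) = 2373*(1/11444) - 20993/(15116*5257) = 2373/11444 - 20993/79464812 = 2373/11444 - 20993*1/79464812 = 2373/11444 - 2999/11352116 = 3363031339/16239201938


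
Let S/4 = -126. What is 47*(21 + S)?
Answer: -22701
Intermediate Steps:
S = -504 (S = 4*(-126) = -504)
47*(21 + S) = 47*(21 - 504) = 47*(-483) = -22701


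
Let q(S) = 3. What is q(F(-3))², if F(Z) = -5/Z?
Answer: 9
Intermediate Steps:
q(F(-3))² = 3² = 9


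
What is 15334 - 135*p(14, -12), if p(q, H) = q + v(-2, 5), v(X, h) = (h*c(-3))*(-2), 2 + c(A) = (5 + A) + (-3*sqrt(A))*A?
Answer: 13444 + 12150*I*sqrt(3) ≈ 13444.0 + 21044.0*I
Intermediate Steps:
c(A) = 3 + A - 3*A**(3/2) (c(A) = -2 + ((5 + A) + (-3*sqrt(A))*A) = -2 + ((5 + A) - 3*A**(3/2)) = -2 + (5 + A - 3*A**(3/2)) = 3 + A - 3*A**(3/2))
v(X, h) = -18*I*h*sqrt(3) (v(X, h) = (h*(3 - 3 - (-9)*I*sqrt(3)))*(-2) = (h*(3 - 3 + 9*I*sqrt(3)))*(-2) = (h*(9*I*sqrt(3)))*(-2) = (9*I*h*sqrt(3))*(-2) = -18*I*h*sqrt(3))
p(q, H) = q - 90*I*sqrt(3) (p(q, H) = q - 18*I*5*sqrt(3) = q - 90*I*sqrt(3))
15334 - 135*p(14, -12) = 15334 - 135*(14 - 90*I*sqrt(3)) = 15334 - (1890 - 12150*I*sqrt(3)) = 15334 + (-1890 + 12150*I*sqrt(3)) = 13444 + 12150*I*sqrt(3)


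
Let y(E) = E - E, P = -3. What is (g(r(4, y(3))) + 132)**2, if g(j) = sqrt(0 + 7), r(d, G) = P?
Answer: (132 + sqrt(7))**2 ≈ 18129.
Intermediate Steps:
y(E) = 0
r(d, G) = -3
g(j) = sqrt(7)
(g(r(4, y(3))) + 132)**2 = (sqrt(7) + 132)**2 = (132 + sqrt(7))**2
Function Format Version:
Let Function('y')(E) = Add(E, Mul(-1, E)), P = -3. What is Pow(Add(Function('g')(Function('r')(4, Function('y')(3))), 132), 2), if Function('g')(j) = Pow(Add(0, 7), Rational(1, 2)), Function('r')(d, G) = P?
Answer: Pow(Add(132, Pow(7, Rational(1, 2))), 2) ≈ 18129.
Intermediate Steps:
Function('y')(E) = 0
Function('r')(d, G) = -3
Function('g')(j) = Pow(7, Rational(1, 2))
Pow(Add(Function('g')(Function('r')(4, Function('y')(3))), 132), 2) = Pow(Add(Pow(7, Rational(1, 2)), 132), 2) = Pow(Add(132, Pow(7, Rational(1, 2))), 2)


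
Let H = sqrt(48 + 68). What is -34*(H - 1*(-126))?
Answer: -4284 - 68*sqrt(29) ≈ -4650.2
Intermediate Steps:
H = 2*sqrt(29) (H = sqrt(116) = 2*sqrt(29) ≈ 10.770)
-34*(H - 1*(-126)) = -34*(2*sqrt(29) - 1*(-126)) = -34*(2*sqrt(29) + 126) = -34*(126 + 2*sqrt(29)) = -4284 - 68*sqrt(29)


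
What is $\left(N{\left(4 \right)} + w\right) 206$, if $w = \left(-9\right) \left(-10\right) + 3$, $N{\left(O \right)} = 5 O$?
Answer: $23278$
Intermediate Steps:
$w = 93$ ($w = 90 + 3 = 93$)
$\left(N{\left(4 \right)} + w\right) 206 = \left(5 \cdot 4 + 93\right) 206 = \left(20 + 93\right) 206 = 113 \cdot 206 = 23278$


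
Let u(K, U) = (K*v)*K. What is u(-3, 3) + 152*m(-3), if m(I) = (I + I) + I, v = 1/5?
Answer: -6831/5 ≈ -1366.2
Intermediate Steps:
v = ⅕ (v = 1*(⅕) = ⅕ ≈ 0.20000)
m(I) = 3*I (m(I) = 2*I + I = 3*I)
u(K, U) = K²/5 (u(K, U) = (K*(⅕))*K = (K/5)*K = K²/5)
u(-3, 3) + 152*m(-3) = (⅕)*(-3)² + 152*(3*(-3)) = (⅕)*9 + 152*(-9) = 9/5 - 1368 = -6831/5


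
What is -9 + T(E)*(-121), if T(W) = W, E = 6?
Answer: -735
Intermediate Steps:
-9 + T(E)*(-121) = -9 + 6*(-121) = -9 - 726 = -735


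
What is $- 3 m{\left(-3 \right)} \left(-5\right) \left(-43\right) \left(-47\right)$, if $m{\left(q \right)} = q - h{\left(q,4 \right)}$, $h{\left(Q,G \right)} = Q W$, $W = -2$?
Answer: $-272835$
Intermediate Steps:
$h{\left(Q,G \right)} = - 2 Q$ ($h{\left(Q,G \right)} = Q \left(-2\right) = - 2 Q$)
$m{\left(q \right)} = 3 q$ ($m{\left(q \right)} = q - - 2 q = q + 2 q = 3 q$)
$- 3 m{\left(-3 \right)} \left(-5\right) \left(-43\right) \left(-47\right) = - 3 \cdot 3 \left(-3\right) \left(-5\right) \left(-43\right) \left(-47\right) = \left(-3\right) \left(-9\right) \left(-5\right) \left(-43\right) \left(-47\right) = 27 \left(-5\right) \left(-43\right) \left(-47\right) = \left(-135\right) \left(-43\right) \left(-47\right) = 5805 \left(-47\right) = -272835$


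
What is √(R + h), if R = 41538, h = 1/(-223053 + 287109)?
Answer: √42609380677806/32028 ≈ 203.81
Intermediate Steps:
h = 1/64056 ≈ 1.5611e-5
√(R + h) = √(41538 + 1/64056) = √(2660758129/64056) = √42609380677806/32028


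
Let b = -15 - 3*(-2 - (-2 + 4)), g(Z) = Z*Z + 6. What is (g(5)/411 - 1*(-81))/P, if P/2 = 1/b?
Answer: -16661/137 ≈ -121.61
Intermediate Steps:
g(Z) = 6 + Z² (g(Z) = Z² + 6 = 6 + Z²)
b = -3 (b = -15 - 3*(-2 - 1*2) = -15 - 3*(-2 - 2) = -15 - 3*(-4) = -15 + 12 = -3)
P = -⅔ (P = 2/(-3) = 2*(-⅓) = -⅔ ≈ -0.66667)
(g(5)/411 - 1*(-81))/P = ((6 + 5²)/411 - 1*(-81))/(-⅔) = ((6 + 25)*(1/411) + 81)*(-3/2) = (31*(1/411) + 81)*(-3/2) = (31/411 + 81)*(-3/2) = (33322/411)*(-3/2) = -16661/137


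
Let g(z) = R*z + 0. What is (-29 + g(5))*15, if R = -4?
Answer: -735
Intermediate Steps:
g(z) = -4*z (g(z) = -4*z + 0 = -4*z)
(-29 + g(5))*15 = (-29 - 4*5)*15 = (-29 - 20)*15 = -49*15 = -735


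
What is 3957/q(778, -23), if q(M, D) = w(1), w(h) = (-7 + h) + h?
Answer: -3957/5 ≈ -791.40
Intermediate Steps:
w(h) = -7 + 2*h
q(M, D) = -5 (q(M, D) = -7 + 2*1 = -7 + 2 = -5)
3957/q(778, -23) = 3957/(-5) = 3957*(-1/5) = -3957/5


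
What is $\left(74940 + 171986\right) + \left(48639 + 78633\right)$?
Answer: $374198$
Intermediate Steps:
$\left(74940 + 171986\right) + \left(48639 + 78633\right) = 246926 + 127272 = 374198$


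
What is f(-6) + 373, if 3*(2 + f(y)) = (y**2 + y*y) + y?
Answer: 393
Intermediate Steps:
f(y) = -2 + y/3 + 2*y**2/3 (f(y) = -2 + ((y**2 + y*y) + y)/3 = -2 + ((y**2 + y**2) + y)/3 = -2 + (2*y**2 + y)/3 = -2 + (y + 2*y**2)/3 = -2 + (y/3 + 2*y**2/3) = -2 + y/3 + 2*y**2/3)
f(-6) + 373 = (-2 + (1/3)*(-6) + (2/3)*(-6)**2) + 373 = (-2 - 2 + (2/3)*36) + 373 = (-2 - 2 + 24) + 373 = 20 + 373 = 393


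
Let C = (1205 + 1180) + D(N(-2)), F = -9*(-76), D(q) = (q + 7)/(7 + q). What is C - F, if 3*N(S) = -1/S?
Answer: 1702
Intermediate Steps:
N(S) = -1/(3*S) (N(S) = (-1/S)/3 = -1/(3*S))
D(q) = 1 (D(q) = (7 + q)/(7 + q) = 1)
F = 684
C = 2386 (C = (1205 + 1180) + 1 = 2385 + 1 = 2386)
C - F = 2386 - 1*684 = 2386 - 684 = 1702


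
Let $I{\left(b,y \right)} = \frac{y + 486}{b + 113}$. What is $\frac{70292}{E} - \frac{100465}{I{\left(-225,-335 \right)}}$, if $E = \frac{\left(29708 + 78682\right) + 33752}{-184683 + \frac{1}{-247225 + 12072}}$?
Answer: $- \frac{42427385672343960}{2523596388313} \approx -16812.0$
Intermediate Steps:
$I{\left(b,y \right)} = \frac{486 + y}{113 + b}$
$E = - \frac{16712558863}{21714380750}$ ($E = \frac{108390 + 33752}{-184683 + \frac{1}{-235153}} = \frac{142142}{-184683 - \frac{1}{235153}} = \frac{142142}{- \frac{43428761500}{235153}} = 142142 \left(- \frac{235153}{43428761500}\right) = - \frac{16712558863}{21714380750} \approx -0.76965$)
$\frac{70292}{E} - \frac{100465}{I{\left(-225,-335 \right)}} = \frac{70292}{- \frac{16712558863}{21714380750}} - \frac{100465}{\frac{1}{113 - 225} \left(486 - 335\right)} = 70292 \left(- \frac{21714380750}{16712558863}\right) - \frac{100465}{\frac{1}{-112} \cdot 151} = - \frac{1526347251679000}{16712558863} - \frac{100465}{\left(- \frac{1}{112}\right) 151} = - \frac{1526347251679000}{16712558863} - \frac{100465}{- \frac{151}{112}} = - \frac{1526347251679000}{16712558863} - - \frac{11252080}{151} = - \frac{1526347251679000}{16712558863} + \frac{11252080}{151} = - \frac{42427385672343960}{2523596388313}$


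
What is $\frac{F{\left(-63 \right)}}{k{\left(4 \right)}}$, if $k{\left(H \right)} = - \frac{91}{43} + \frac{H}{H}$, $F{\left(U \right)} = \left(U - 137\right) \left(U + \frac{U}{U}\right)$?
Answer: $- \frac{33325}{3} \approx -11108.0$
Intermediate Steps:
$F{\left(U \right)} = \left(1 + U\right) \left(-137 + U\right)$ ($F{\left(U \right)} = \left(-137 + U\right) \left(U + 1\right) = \left(-137 + U\right) \left(1 + U\right) = \left(1 + U\right) \left(-137 + U\right)$)
$k{\left(H \right)} = - \frac{48}{43}$ ($k{\left(H \right)} = \left(-91\right) \frac{1}{43} + 1 = - \frac{91}{43} + 1 = - \frac{48}{43}$)
$\frac{F{\left(-63 \right)}}{k{\left(4 \right)}} = \frac{-137 + \left(-63\right)^{2} - -8568}{- \frac{48}{43}} = \left(-137 + 3969 + 8568\right) \left(- \frac{43}{48}\right) = 12400 \left(- \frac{43}{48}\right) = - \frac{33325}{3}$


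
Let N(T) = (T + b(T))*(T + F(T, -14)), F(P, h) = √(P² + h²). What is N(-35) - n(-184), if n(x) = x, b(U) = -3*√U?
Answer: 1409 - 245*√29 - 21*I*√1015 + 105*I*√35 ≈ 89.635 - 47.852*I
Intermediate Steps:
N(T) = (T + √(196 + T²))*(T - 3*√T) (N(T) = (T - 3*√T)*(T + √(T² + (-14)²)) = (T - 3*√T)*(T + √(T² + 196)) = (T - 3*√T)*(T + √(196 + T²)) = (T + √(196 + T²))*(T - 3*√T))
N(-35) - n(-184) = ((-35)² - (-105)*I*√35 - 35*√(196 + (-35)²) - 3*√(-35)*√(196 + (-35)²)) - 1*(-184) = (1225 - (-105)*I*√35 - 35*√(196 + 1225) - 3*I*√35*√(196 + 1225)) + 184 = (1225 + 105*I*√35 - 245*√29 - 3*I*√35*√1421) + 184 = (1225 + 105*I*√35 - 245*√29 - 3*I*√35*7*√29) + 184 = (1225 + 105*I*√35 - 245*√29 - 21*I*√1015) + 184 = (1225 - 245*√29 - 21*I*√1015 + 105*I*√35) + 184 = 1409 - 245*√29 - 21*I*√1015 + 105*I*√35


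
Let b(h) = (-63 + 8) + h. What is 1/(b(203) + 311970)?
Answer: 1/312118 ≈ 3.2039e-6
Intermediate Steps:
b(h) = -55 + h
1/(b(203) + 311970) = 1/((-55 + 203) + 311970) = 1/(148 + 311970) = 1/312118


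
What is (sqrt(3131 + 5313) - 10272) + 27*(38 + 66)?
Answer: -7464 + 2*sqrt(2111) ≈ -7372.1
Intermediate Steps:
(sqrt(3131 + 5313) - 10272) + 27*(38 + 66) = (sqrt(8444) - 10272) + 27*104 = (2*sqrt(2111) - 10272) + 2808 = (-10272 + 2*sqrt(2111)) + 2808 = -7464 + 2*sqrt(2111)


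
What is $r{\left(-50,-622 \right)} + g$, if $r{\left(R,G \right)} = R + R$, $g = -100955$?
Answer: $-101055$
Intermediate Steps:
$r{\left(R,G \right)} = 2 R$
$r{\left(-50,-622 \right)} + g = 2 \left(-50\right) - 100955 = -100 - 100955 = -101055$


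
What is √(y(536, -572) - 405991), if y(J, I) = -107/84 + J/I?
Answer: I*√14645001718347/6006 ≈ 637.18*I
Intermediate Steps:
y(J, I) = -107/84 + J/I (y(J, I) = -107*1/84 + J/I = -107/84 + J/I)
√(y(536, -572) - 405991) = √((-107/84 + 536/(-572)) - 405991) = √((-107/84 + 536*(-1/572)) - 405991) = √((-107/84 - 134/143) - 405991) = √(-26557/12012 - 405991) = √(-4876790449/12012) = I*√14645001718347/6006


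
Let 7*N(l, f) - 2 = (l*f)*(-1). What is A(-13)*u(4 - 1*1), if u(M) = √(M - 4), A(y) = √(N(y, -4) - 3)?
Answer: -√497/7 ≈ -3.1848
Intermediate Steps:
N(l, f) = 2/7 - f*l/7 (N(l, f) = 2/7 + ((l*f)*(-1))/7 = 2/7 + ((f*l)*(-1))/7 = 2/7 + (-f*l)/7 = 2/7 - f*l/7)
A(y) = √(-19/7 + 4*y/7) (A(y) = √((2/7 - ⅐*(-4)*y) - 3) = √((2/7 + 4*y/7) - 3) = √(-19/7 + 4*y/7))
u(M) = √(-4 + M)
A(-13)*u(4 - 1*1) = (√(-133 + 28*(-13))/7)*√(-4 + (4 - 1*1)) = (√(-133 - 364)/7)*√(-4 + (4 - 1)) = (√(-497)/7)*√(-4 + 3) = ((I*√497)/7)*√(-1) = (I*√497/7)*I = -√497/7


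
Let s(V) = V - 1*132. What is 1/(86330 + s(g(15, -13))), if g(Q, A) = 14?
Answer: 1/86212 ≈ 1.1599e-5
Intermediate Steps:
s(V) = -132 + V (s(V) = V - 132 = -132 + V)
1/(86330 + s(g(15, -13))) = 1/(86330 + (-132 + 14)) = 1/(86330 - 118) = 1/86212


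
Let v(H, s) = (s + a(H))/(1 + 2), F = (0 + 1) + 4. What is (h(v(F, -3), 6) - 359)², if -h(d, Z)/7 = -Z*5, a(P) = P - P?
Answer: 22201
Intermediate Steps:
a(P) = 0
F = 5 (F = 1 + 4 = 5)
v(H, s) = s/3 (v(H, s) = (s + 0)/(1 + 2) = s/3)
h(d, Z) = 35*Z (h(d, Z) = -7*(-Z)*5 = -(-35)*Z = 35*Z)
(h(v(F, -3), 6) - 359)² = (35*6 - 359)² = (210 - 359)² = (-149)² = 22201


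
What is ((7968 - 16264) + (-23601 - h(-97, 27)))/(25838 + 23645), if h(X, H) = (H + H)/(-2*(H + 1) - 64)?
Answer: -91133/141380 ≈ -0.64460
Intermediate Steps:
h(X, H) = 2*H/(-66 - 2*H) (h(X, H) = (2*H)/(-2*(1 + H) - 64) = (2*H)/((-2 - 2*H) - 64) = (2*H)/(-66 - 2*H) = 2*H/(-66 - 2*H))
((7968 - 16264) + (-23601 - h(-97, 27)))/(25838 + 23645) = ((7968 - 16264) + (-23601 - (-1)*27/(33 + 27)))/(25838 + 23645) = (-8296 + (-23601 - (-1)*27/60))/49483 = (-8296 + (-23601 - (-1)*27/60))*(1/49483) = (-8296 + (-23601 - 1*(-9/20)))*(1/49483) = (-8296 + (-23601 + 9/20))*(1/49483) = (-8296 - 472011/20)*(1/49483) = -637931/20*1/49483 = -91133/141380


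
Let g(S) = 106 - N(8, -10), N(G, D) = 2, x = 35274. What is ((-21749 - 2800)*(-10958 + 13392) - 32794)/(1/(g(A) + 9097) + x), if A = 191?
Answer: -110016467412/64911215 ≈ -1694.9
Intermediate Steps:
g(S) = 104 (g(S) = 106 - 1*2 = 106 - 2 = 104)
((-21749 - 2800)*(-10958 + 13392) - 32794)/(1/(g(A) + 9097) + x) = ((-21749 - 2800)*(-10958 + 13392) - 32794)/(1/(104 + 9097) + 35274) = (-24549*2434 - 32794)/(1/9201 + 35274) = (-59752266 - 32794)/(1/9201 + 35274) = -59785060/324556075/9201 = -59785060*9201/324556075 = -110016467412/64911215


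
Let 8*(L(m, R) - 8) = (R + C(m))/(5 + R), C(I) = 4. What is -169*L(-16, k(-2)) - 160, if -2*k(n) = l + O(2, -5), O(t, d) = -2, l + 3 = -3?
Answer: -13777/9 ≈ -1530.8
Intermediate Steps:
l = -6 (l = -3 - 3 = -6)
k(n) = 4 (k(n) = -(-6 - 2)/2 = -½*(-8) = 4)
L(m, R) = 8 + (4 + R)/(8*(5 + R)) (L(m, R) = 8 + ((R + 4)/(5 + R))/8 = 8 + ((4 + R)/(5 + R))/8 = 8 + (4 + R)/(8*(5 + R)))
-169*L(-16, k(-2)) - 160 = -169*(324 + 65*4)/(8*(5 + 4)) - 160 = -169*(324 + 260)/(8*9) - 160 = -169*584/(8*9) - 160 = -169*73/9 - 160 = -12337/9 - 160 = -13777/9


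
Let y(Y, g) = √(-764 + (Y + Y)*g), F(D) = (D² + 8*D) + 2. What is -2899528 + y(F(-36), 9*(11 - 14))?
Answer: -2899528 + 2*I*√13826 ≈ -2.8995e+6 + 235.17*I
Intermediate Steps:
F(D) = 2 + D² + 8*D
y(Y, g) = √(-764 + 2*Y*g) (y(Y, g) = √(-764 + (2*Y)*g) = √(-764 + 2*Y*g))
-2899528 + y(F(-36), 9*(11 - 14)) = -2899528 + √(-764 + 2*(2 + (-36)² + 8*(-36))*(9*(11 - 14))) = -2899528 + √(-764 + 2*(2 + 1296 - 288)*(9*(-3))) = -2899528 + √(-764 + 2*1010*(-27)) = -2899528 + √(-764 - 54540) = -2899528 + √(-55304) = -2899528 + 2*I*√13826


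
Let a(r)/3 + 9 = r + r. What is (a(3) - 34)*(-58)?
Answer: 2494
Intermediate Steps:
a(r) = -27 + 6*r (a(r) = -27 + 3*(r + r) = -27 + 3*(2*r) = -27 + 6*r)
(a(3) - 34)*(-58) = ((-27 + 6*3) - 34)*(-58) = ((-27 + 18) - 34)*(-58) = (-9 - 34)*(-58) = -43*(-58) = 2494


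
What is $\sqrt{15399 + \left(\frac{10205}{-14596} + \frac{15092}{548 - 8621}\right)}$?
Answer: $\frac{\sqrt{5938204978137184935}}{19638918} \approx 124.08$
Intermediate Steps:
$\sqrt{15399 + \left(\frac{10205}{-14596} + \frac{15092}{548 - 8621}\right)} = \sqrt{15399 + \left(10205 \left(- \frac{1}{14596}\right) + \frac{15092}{548 - 8621}\right)} = \sqrt{15399 + \left(- \frac{10205}{14596} + \frac{15092}{-8073}\right)} = \sqrt{15399 + \left(- \frac{10205}{14596} + 15092 \left(- \frac{1}{8073}\right)\right)} = \sqrt{15399 - \frac{302667797}{117833508}} = \sqrt{\frac{1814215521895}{117833508}} = \frac{\sqrt{5938204978137184935}}{19638918}$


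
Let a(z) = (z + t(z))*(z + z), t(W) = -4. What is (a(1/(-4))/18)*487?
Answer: 8279/144 ≈ 57.493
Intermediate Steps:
a(z) = 2*z*(-4 + z) (a(z) = (z - 4)*(z + z) = (-4 + z)*(2*z) = 2*z*(-4 + z))
(a(1/(-4))/18)*487 = ((2*(-4 + 1/(-4))/(-4))/18)*487 = ((2*(-¼)*(-4 - ¼))*(1/18))*487 = ((2*(-¼)*(-17/4))*(1/18))*487 = ((17/8)*(1/18))*487 = (17/144)*487 = 8279/144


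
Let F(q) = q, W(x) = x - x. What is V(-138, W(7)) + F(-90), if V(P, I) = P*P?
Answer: 18954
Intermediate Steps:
W(x) = 0
V(P, I) = P**2
V(-138, W(7)) + F(-90) = (-138)**2 - 90 = 19044 - 90 = 18954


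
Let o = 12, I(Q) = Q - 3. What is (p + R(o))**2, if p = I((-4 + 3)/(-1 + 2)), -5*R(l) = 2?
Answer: 484/25 ≈ 19.360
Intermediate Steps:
I(Q) = -3 + Q
R(l) = -2/5 (R(l) = -1/5*2 = -2/5)
p = -4 (p = -3 + (-4 + 3)/(-1 + 2) = -3 - 1/1 = -3 - 1*1 = -3 - 1 = -4)
(p + R(o))**2 = (-4 - 2/5)**2 = (-22/5)**2 = 484/25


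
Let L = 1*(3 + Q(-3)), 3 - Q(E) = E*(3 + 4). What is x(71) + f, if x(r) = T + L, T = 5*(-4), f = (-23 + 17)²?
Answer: 43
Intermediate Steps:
f = 36 (f = (-6)² = 36)
T = -20
Q(E) = 3 - 7*E (Q(E) = 3 - E*(3 + 4) = 3 - E*7 = 3 - 7*E)
L = 27 (L = 1*(3 + (3 - 7*(-3))) = 1*(3 + (3 + 21)) = 1*(3 + 24) = 1*27 = 27)
x(r) = 7 (x(r) = -20 + 27 = 7)
x(71) + f = 7 + 36 = 43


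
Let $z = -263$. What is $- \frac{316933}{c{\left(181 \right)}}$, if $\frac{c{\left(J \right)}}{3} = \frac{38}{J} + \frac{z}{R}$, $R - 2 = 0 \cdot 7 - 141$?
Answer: $- \frac{7973717347}{158655} \approx -50258.0$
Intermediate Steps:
$R = -139$ ($R = 2 + \left(0 \cdot 7 - 141\right) = 2 + \left(0 - 141\right) = 2 - 141 = -139$)
$c{\left(J \right)} = \frac{789}{139} + \frac{114}{J}$ ($c{\left(J \right)} = 3 \left(\frac{38}{J} - \frac{263}{-139}\right) = 3 \left(\frac{38}{J} - - \frac{263}{139}\right) = 3 \left(\frac{38}{J} + \frac{263}{139}\right) = 3 \left(\frac{263}{139} + \frac{38}{J}\right) = \frac{789}{139} + \frac{114}{J}$)
$- \frac{316933}{c{\left(181 \right)}} = - \frac{316933}{\frac{789}{139} + \frac{114}{181}} = - \frac{316933}{\frac{158655}{25159}} = \left(-316933\right) \frac{25159}{158655} = - \frac{7973717347}{158655}$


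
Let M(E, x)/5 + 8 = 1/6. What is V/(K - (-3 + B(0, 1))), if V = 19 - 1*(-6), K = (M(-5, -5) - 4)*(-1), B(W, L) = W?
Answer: 150/277 ≈ 0.54152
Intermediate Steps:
M(E, x) = -235/6 (M(E, x) = -40 + 5/6 = -40 + 5*(⅙) = -40 + ⅚ = -235/6)
K = 259/6 (K = (-235/6 - 4)*(-1) = -259/6*(-1) = 259/6 ≈ 43.167)
V = 25 (V = 19 + 6 = 25)
V/(K - (-3 + B(0, 1))) = 25/(259/6 - (-3 + 0)) = 25/(259/6 - 1*(-3)) = 25/(259/6 + 3) = 25/(277/6) = 25*(6/277) = 150/277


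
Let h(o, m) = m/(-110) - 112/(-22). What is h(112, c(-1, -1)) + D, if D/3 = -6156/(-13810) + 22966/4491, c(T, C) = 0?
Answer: 2475298768/113704635 ≈ 21.770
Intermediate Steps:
h(o, m) = 56/11 - m/110 (h(o, m) = m*(-1/110) - 112*(-1/22) = -m/110 + 56/11 = 56/11 - m/110)
D = 172403528/10336785 (D = 3*(-6156/(-13810) + 22966/4491) = 3*(-6156*(-1/13810) + 22966*(1/4491)) = 3*(3078/6905 + 22966/4491) = 3*(172403528/31010355) = 172403528/10336785 ≈ 16.679)
h(112, c(-1, -1)) + D = (56/11 - 1/110*0) + 172403528/10336785 = (56/11 + 0) + 172403528/10336785 = 56/11 + 172403528/10336785 = 2475298768/113704635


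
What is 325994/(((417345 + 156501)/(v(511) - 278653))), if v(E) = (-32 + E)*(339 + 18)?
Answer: -17546627050/286923 ≈ -61155.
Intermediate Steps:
v(E) = -11424 + 357*E (v(E) = (-32 + E)*357 = -11424 + 357*E)
325994/(((417345 + 156501)/(v(511) - 278653))) = 325994/(((417345 + 156501)/((-11424 + 357*511) - 278653))) = 325994/((573846/((-11424 + 182427) - 278653))) = 325994/((573846/(171003 - 278653))) = 325994/((573846/(-107650))) = 325994/((573846*(-1/107650))) = 325994/(-286923/53825) = 325994*(-53825/286923) = -17546627050/286923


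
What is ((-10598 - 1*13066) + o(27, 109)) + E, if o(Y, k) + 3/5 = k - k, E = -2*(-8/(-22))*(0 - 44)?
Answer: -118163/5 ≈ -23633.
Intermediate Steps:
E = 32 (E = -2*(-8*(-1/22))*(-44) = -8*(-44)/11 = -2*(-16) = 32)
o(Y, k) = -3/5 (o(Y, k) = -3/5 + (k - k) = -3/5 + 0 = -3/5)
((-10598 - 1*13066) + o(27, 109)) + E = ((-10598 - 1*13066) - 3/5) + 32 = ((-10598 - 13066) - 3/5) + 32 = (-23664 - 3/5) + 32 = -118323/5 + 32 = -118163/5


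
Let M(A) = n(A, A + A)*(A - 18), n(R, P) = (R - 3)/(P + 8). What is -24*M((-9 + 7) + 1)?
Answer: -304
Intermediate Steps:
n(R, P) = (-3 + R)/(8 + P)
M(A) = (-18 + A)*(-3 + A)/(8 + 2*A) (M(A) = ((-3 + A)/(8 + (A + A)))*(A - 18) = ((-3 + A)/(8 + 2*A))*(-18 + A) = (-18 + A)*(-3 + A)/(8 + 2*A))
-24*M((-9 + 7) + 1) = -12*(-18 + ((-9 + 7) + 1))*(-3 + ((-9 + 7) + 1))/(4 + ((-9 + 7) + 1)) = -12*(-18 + (-2 + 1))*(-3 + (-2 + 1))/(4 + (-2 + 1)) = -12*(-18 - 1)*(-3 - 1)/(4 - 1) = -12*(-19)*(-4)/3 = -24*38/3 = -304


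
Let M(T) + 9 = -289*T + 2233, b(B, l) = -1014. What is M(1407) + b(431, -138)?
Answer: -405413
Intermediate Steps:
M(T) = 2224 - 289*T (M(T) = -9 + (-289*T + 2233) = -9 + (2233 - 289*T) = 2224 - 289*T)
M(1407) + b(431, -138) = (2224 - 289*1407) - 1014 = (2224 - 406623) - 1014 = -404399 - 1014 = -405413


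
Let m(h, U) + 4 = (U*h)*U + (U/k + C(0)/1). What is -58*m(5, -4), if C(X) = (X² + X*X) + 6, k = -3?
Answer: -14500/3 ≈ -4833.3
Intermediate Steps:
C(X) = 6 + 2*X² (C(X) = (X² + X²) + 6 = 2*X² + 6 = 6 + 2*X²)
m(h, U) = 2 - U/3 + h*U² (m(h, U) = -4 + ((U*h)*U + (U/(-3) + (6 + 2*0²)/1)) = -4 + (h*U² + (U*(-⅓) + (6 + 2*0)*1)) = -4 + (h*U² + (-U/3 + (6 + 0)*1)) = -4 + (h*U² + (-U/3 + 6*1)) = -4 + (h*U² + (-U/3 + 6)) = -4 + (h*U² + (6 - U/3)) = -4 + (6 - U/3 + h*U²) = 2 - U/3 + h*U²)
-58*m(5, -4) = -58*(2 - ⅓*(-4) + 5*(-4)²) = -58*(2 + 4/3 + 5*16) = -58*(2 + 4/3 + 80) = -58*250/3 = -14500/3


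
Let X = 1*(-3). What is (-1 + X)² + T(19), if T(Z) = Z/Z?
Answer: 17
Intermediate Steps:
X = -3
T(Z) = 1
(-1 + X)² + T(19) = (-1 - 3)² + 1 = (-4)² + 1 = 16 + 1 = 17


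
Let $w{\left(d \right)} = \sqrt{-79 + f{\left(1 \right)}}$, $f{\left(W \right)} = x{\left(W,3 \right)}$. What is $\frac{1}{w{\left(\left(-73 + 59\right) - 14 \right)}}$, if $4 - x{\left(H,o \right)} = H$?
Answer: $- \frac{i \sqrt{19}}{38} \approx - 0.11471 i$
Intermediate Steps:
$x{\left(H,o \right)} = 4 - H$
$f{\left(W \right)} = 4 - W$
$w{\left(d \right)} = 2 i \sqrt{19}$ ($w{\left(d \right)} = \sqrt{-79 + \left(4 - 1\right)} = \sqrt{-79 + 3} = \sqrt{-76} = 2 i \sqrt{19}$)
$\frac{1}{w{\left(\left(-73 + 59\right) - 14 \right)}} = \frac{1}{2 i \sqrt{19}} = - \frac{i \sqrt{19}}{38}$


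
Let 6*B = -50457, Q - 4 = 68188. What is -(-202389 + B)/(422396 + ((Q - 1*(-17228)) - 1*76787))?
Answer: 421597/862058 ≈ 0.48906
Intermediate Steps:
Q = 68192 (Q = 4 + 68188 = 68192)
B = -16819/2 (B = (⅙)*(-50457) = -16819/2 ≈ -8409.5)
-(-202389 + B)/(422396 + ((Q - 1*(-17228)) - 1*76787)) = -(-202389 - 16819/2)/(422396 + ((68192 - 1*(-17228)) - 1*76787)) = -(-421597)/(2*(422396 + ((68192 + 17228) - 76787))) = -(-421597)/(2*(422396 + (85420 - 76787))) = -(-421597)/(2*(422396 + 8633)) = -(-421597)/(2*431029) = -1*(-421597/862058) = 421597/862058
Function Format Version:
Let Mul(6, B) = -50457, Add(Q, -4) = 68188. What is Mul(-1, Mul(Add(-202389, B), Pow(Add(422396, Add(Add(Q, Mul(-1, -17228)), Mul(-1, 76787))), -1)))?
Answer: Rational(421597, 862058) ≈ 0.48906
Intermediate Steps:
Q = 68192 (Q = Add(4, 68188) = 68192)
B = Rational(-16819, 2) (B = Mul(Rational(1, 6), -50457) = Rational(-16819, 2) ≈ -8409.5)
Mul(-1, Mul(Add(-202389, B), Pow(Add(422396, Add(Add(Q, Mul(-1, -17228)), Mul(-1, 76787))), -1))) = Mul(-1, Mul(Add(-202389, Rational(-16819, 2)), Pow(Add(422396, Add(Add(68192, Mul(-1, -17228)), Mul(-1, 76787))), -1))) = Mul(-1, Mul(Rational(-421597, 2), Pow(Add(422396, Add(Add(68192, 17228), -76787)), -1))) = Mul(-1, Mul(Rational(-421597, 2), Pow(Add(422396, Add(85420, -76787)), -1))) = Mul(-1, Mul(Rational(-421597, 2), Pow(Add(422396, 8633), -1))) = Mul(-1, Mul(Rational(-421597, 2), Pow(431029, -1))) = Mul(-1, Mul(Rational(-421597, 2), Rational(1, 431029))) = Mul(-1, Rational(-421597, 862058)) = Rational(421597, 862058)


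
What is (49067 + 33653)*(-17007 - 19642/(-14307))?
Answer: -20125735219040/14307 ≈ -1.4067e+9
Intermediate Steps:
(49067 + 33653)*(-17007 - 19642/(-14307)) = 82720*(-17007 - 19642*(-1/14307)) = 82720*(-17007 + 19642/14307) = 82720*(-243299507/14307) = -20125735219040/14307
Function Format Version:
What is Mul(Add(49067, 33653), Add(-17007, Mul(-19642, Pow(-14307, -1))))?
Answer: Rational(-20125735219040, 14307) ≈ -1.4067e+9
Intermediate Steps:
Mul(Add(49067, 33653), Add(-17007, Mul(-19642, Pow(-14307, -1)))) = Mul(82720, Add(-17007, Mul(-19642, Rational(-1, 14307)))) = Mul(82720, Add(-17007, Rational(19642, 14307))) = Mul(82720, Rational(-243299507, 14307)) = Rational(-20125735219040, 14307)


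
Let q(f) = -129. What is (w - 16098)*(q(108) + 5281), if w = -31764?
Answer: -246585024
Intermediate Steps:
(w - 16098)*(q(108) + 5281) = (-31764 - 16098)*(-129 + 5281) = -47862*5152 = -246585024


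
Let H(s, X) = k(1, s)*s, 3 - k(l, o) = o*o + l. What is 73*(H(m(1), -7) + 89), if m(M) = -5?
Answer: 14892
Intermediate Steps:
k(l, o) = 3 - l - o**2 (k(l, o) = 3 - (o*o + l) = 3 - (o**2 + l) = 3 - (l + o**2) = 3 + (-l - o**2) = 3 - l - o**2)
H(s, X) = s*(2 - s**2) (H(s, X) = (3 - 1*1 - s**2)*s = (3 - 1 - s**2)*s = (2 - s**2)*s = s*(2 - s**2))
73*(H(m(1), -7) + 89) = 73*(-5*(2 - 1*(-5)**2) + 89) = 73*(-5*(2 - 1*25) + 89) = 73*(-5*(2 - 25) + 89) = 73*(-5*(-23) + 89) = 73*(115 + 89) = 73*204 = 14892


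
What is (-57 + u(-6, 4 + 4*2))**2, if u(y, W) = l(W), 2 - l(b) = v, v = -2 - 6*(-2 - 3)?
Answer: 6889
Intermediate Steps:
v = 28 (v = -2 - 6*(-5) = -2 - 1*(-30) = -2 + 30 = 28)
l(b) = -26 (l(b) = 2 - 1*28 = 2 - 28 = -26)
u(y, W) = -26
(-57 + u(-6, 4 + 4*2))**2 = (-57 - 26)**2 = (-83)**2 = 6889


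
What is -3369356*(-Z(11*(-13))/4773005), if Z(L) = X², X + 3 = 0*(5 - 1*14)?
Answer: 30324204/4773005 ≈ 6.3533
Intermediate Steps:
X = -3 (X = -3 + 0*(5 - 1*14) = -3 + 0*(5 - 14) = -3 + 0*(-9) = -3 + 0 = -3)
Z(L) = 9 (Z(L) = (-3)² = 9)
-3369356*(-Z(11*(-13))/4773005) = -3369356/((-4773005/9)) = -3369356/((-4773005*⅑)) = -3369356/(-4773005/9) = -3369356*(-9/4773005) = 30324204/4773005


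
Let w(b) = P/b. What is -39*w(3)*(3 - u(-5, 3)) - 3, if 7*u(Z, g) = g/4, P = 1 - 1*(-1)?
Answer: -1095/14 ≈ -78.214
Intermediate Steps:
P = 2 (P = 1 + 1 = 2)
u(Z, g) = g/28 (u(Z, g) = (g/4)/7 = g/28)
w(b) = 2/b
-39*w(3)*(3 - u(-5, 3)) - 3 = -39*2/3*(3 - 3/28) - 3 = -39*2*(⅓)*(3 - 1*3/28) - 3 = -26*(3 - 3/28) - 3 = -26*81/28 - 3 = -39*27/14 - 3 = -1053/14 - 3 = -1095/14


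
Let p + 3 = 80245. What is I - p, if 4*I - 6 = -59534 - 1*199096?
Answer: -144898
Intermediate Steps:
p = 80242 (p = -3 + 80245 = 80242)
I = -64656 (I = 3/2 + (-59534 - 1*199096)/4 = 3/2 + (-59534 - 199096)/4 = 3/2 + (1/4)*(-258630) = 3/2 - 129315/2 = -64656)
I - p = -64656 - 1*80242 = -64656 - 80242 = -144898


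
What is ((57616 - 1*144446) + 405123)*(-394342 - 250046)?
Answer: -205104189684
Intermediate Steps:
((57616 - 1*144446) + 405123)*(-394342 - 250046) = ((57616 - 144446) + 405123)*(-644388) = (-86830 + 405123)*(-644388) = 318293*(-644388) = -205104189684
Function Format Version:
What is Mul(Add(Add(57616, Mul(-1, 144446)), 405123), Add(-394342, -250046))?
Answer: -205104189684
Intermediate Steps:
Mul(Add(Add(57616, Mul(-1, 144446)), 405123), Add(-394342, -250046)) = Mul(Add(Add(57616, -144446), 405123), -644388) = Mul(Add(-86830, 405123), -644388) = Mul(318293, -644388) = -205104189684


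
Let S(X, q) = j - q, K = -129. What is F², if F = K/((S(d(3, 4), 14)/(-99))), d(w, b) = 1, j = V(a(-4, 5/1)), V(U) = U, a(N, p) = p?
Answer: 2013561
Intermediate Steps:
j = 5 (j = 5/1 = 5*1 = 5)
S(X, q) = 5 - q
F = -1419 (F = -129*(-99/(5 - 1*14)) = -129*(-99/(5 - 14)) = -129/((-9*(-1/99))) = -129/1/11 = -129*11 = -1419)
F² = (-1419)² = 2013561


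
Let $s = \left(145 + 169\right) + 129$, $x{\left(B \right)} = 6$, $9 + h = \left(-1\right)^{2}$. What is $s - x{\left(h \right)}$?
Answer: $437$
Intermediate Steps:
$h = -8$ ($h = -9 + \left(-1\right)^{2} = -9 + 1 = -8$)
$s = 443$ ($s = 314 + 129 = 443$)
$s - x{\left(h \right)} = 443 - 6 = 437$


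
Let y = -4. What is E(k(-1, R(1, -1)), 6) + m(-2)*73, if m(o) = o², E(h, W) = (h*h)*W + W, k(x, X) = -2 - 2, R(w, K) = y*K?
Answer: 394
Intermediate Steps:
R(w, K) = -4*K
k(x, X) = -4
E(h, W) = W + W*h² (E(h, W) = h²*W + W = W*h² + W = W + W*h²)
E(k(-1, R(1, -1)), 6) + m(-2)*73 = 6*(1 + (-4)²) + (-2)²*73 = 6*(1 + 16) + 4*73 = 6*17 + 292 = 102 + 292 = 394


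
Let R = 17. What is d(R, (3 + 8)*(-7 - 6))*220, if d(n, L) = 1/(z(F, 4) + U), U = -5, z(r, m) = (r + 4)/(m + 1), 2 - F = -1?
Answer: -550/9 ≈ -61.111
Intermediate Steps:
F = 3 (F = 2 - 1*(-1) = 2 + 1 = 3)
z(r, m) = (4 + r)/(1 + m)
d(n, L) = -5/18 (d(n, L) = 1/((4 + 3)/(1 + 4) - 5) = 1/(7/5 - 5) = 1/(-18/5) = -5/18)
d(R, (3 + 8)*(-7 - 6))*220 = -5/18*220 = -550/9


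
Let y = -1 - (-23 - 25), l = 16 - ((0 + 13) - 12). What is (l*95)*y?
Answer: 66975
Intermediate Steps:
l = 15 (l = 16 - (13 - 12) = 16 - 1*1 = 16 - 1 = 15)
y = 47 (y = -1 - 1*(-48) = -1 + 48 = 47)
(l*95)*y = (15*95)*47 = 1425*47 = 66975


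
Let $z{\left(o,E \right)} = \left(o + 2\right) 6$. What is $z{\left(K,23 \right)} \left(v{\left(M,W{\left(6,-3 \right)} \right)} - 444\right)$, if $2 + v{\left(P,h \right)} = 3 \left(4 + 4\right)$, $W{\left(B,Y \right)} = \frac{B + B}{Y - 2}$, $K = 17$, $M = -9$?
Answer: $-48108$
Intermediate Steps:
$z{\left(o,E \right)} = 12 + 6 o$ ($z{\left(o,E \right)} = \left(2 + o\right) 6 = 12 + 6 o$)
$W{\left(B,Y \right)} = \frac{2 B}{-2 + Y}$
$v{\left(P,h \right)} = 22$ ($v{\left(P,h \right)} = -2 + 3 \left(4 + 4\right) = -2 + 3 \cdot 8 = -2 + 24 = 22$)
$z{\left(K,23 \right)} \left(v{\left(M,W{\left(6,-3 \right)} \right)} - 444\right) = \left(12 + 6 \cdot 17\right) \left(22 - 444\right) = \left(12 + 102\right) \left(-422\right) = 114 \left(-422\right) = -48108$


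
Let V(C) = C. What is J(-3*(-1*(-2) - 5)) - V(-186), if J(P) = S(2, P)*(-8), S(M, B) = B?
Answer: 114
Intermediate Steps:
J(P) = -8*P (J(P) = P*(-8) = -8*P)
J(-3*(-1*(-2) - 5)) - V(-186) = -(-24)*(-1*(-2) - 5) - 1*(-186) = -(-24)*(2 - 5) + 186 = -(-24)*(-3) + 186 = -8*9 + 186 = -72 + 186 = 114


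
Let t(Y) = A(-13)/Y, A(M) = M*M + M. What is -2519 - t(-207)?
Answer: -173759/69 ≈ -2518.2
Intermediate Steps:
A(M) = M + M² (A(M) = M² + M = M + M²)
t(Y) = 156/Y (t(Y) = (-13*(1 - 13))/Y = (-13*(-12))/Y = 156/Y)
-2519 - t(-207) = -2519 - 156/(-207) = -2519 - 156*(-1)/207 = -2519 - 1*(-52/69) = -2519 + 52/69 = -173759/69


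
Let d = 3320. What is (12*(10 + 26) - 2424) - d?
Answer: -5312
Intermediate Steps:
(12*(10 + 26) - 2424) - d = (12*(10 + 26) - 2424) - 1*3320 = (12*36 - 2424) - 3320 = (432 - 2424) - 3320 = -1992 - 3320 = -5312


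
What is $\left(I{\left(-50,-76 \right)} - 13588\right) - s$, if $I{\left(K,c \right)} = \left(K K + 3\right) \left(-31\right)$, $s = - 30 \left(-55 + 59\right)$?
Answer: $-91061$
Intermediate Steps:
$s = -120$ ($s = \left(-30\right) 4 = -120$)
$I{\left(K,c \right)} = -93 - 31 K^{2}$ ($I{\left(K,c \right)} = \left(K^{2} + 3\right) \left(-31\right) = \left(3 + K^{2}\right) \left(-31\right) = -93 - 31 K^{2}$)
$\left(I{\left(-50,-76 \right)} - 13588\right) - s = \left(\left(-93 - 31 \left(-50\right)^{2}\right) - 13588\right) - -120 = \left(\left(-93 - 77500\right) - 13588\right) + 120 = \left(-77593 - 13588\right) + 120 = -91181 + 120 = -91061$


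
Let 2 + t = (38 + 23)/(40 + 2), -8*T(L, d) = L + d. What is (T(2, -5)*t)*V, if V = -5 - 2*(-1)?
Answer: 69/112 ≈ 0.61607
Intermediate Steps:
T(L, d) = -L/8 - d/8 (T(L, d) = -(L + d)/8 = -L/8 - d/8)
V = -3 (V = -5 + 2 = -3)
t = -23/42 (t = -2 + (38 + 23)/(40 + 2) = -2 + 61/42 = -23/42 ≈ -0.54762)
(T(2, -5)*t)*V = ((-⅛*2 - ⅛*(-5))*(-23/42))*(-3) = ((-¼ + 5/8)*(-23/42))*(-3) = ((3/8)*(-23/42))*(-3) = -23/112*(-3) = 69/112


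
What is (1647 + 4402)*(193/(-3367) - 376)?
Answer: -7659153065/3367 ≈ -2.2748e+6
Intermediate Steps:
(1647 + 4402)*(193/(-3367) - 376) = 6049*(193*(-1/3367) - 376) = 6049*(-193/3367 - 376) = 6049*(-1266185/3367) = -7659153065/3367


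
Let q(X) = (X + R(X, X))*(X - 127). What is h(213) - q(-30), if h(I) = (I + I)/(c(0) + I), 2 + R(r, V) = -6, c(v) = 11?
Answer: -667979/112 ≈ -5964.1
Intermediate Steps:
R(r, V) = -8 (R(r, V) = -2 - 6 = -8)
q(X) = (-127 + X)*(-8 + X) (q(X) = (X - 8)*(X - 127) = (-8 + X)*(-127 + X) = (-127 + X)*(-8 + X))
h(I) = 2*I/(11 + I) (h(I) = (I + I)/(11 + I) = (2*I)/(11 + I) = 2*I/(11 + I))
h(213) - q(-30) = 2*213/(11 + 213) - (1016 + (-30)² - 135*(-30)) = 2*213/224 - (1016 + 900 + 4050) = 2*213*(1/224) - 1*5966 = 213/112 - 5966 = -667979/112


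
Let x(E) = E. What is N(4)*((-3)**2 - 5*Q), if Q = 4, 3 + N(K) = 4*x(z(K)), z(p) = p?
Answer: -143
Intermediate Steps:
N(K) = -3 + 4*K
N(4)*((-3)**2 - 5*Q) = (-3 + 4*4)*((-3)**2 - 5*4) = (-3 + 16)*(9 - 20) = 13*(-11) = -143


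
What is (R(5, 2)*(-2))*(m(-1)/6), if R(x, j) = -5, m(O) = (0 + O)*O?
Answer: 5/3 ≈ 1.6667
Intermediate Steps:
m(O) = O² (m(O) = O*O = O²)
(R(5, 2)*(-2))*(m(-1)/6) = (-5*(-2))*((-1)²/6) = 10*(1*(⅙)) = 10*(⅙) = 5/3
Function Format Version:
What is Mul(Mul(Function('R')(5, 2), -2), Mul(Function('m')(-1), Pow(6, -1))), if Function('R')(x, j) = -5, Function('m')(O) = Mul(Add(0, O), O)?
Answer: Rational(5, 3) ≈ 1.6667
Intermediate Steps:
Function('m')(O) = Pow(O, 2) (Function('m')(O) = Mul(O, O) = Pow(O, 2))
Mul(Mul(Function('R')(5, 2), -2), Mul(Function('m')(-1), Pow(6, -1))) = Mul(Mul(-5, -2), Mul(Pow(-1, 2), Pow(6, -1))) = Mul(10, Mul(1, Rational(1, 6))) = Mul(10, Rational(1, 6)) = Rational(5, 3)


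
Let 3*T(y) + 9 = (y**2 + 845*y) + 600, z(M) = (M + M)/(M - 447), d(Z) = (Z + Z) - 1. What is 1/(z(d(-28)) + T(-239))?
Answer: -84/4038785 ≈ -2.0798e-5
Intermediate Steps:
d(Z) = -1 + 2*Z (d(Z) = 2*Z - 1 = -1 + 2*Z)
z(M) = 2*M/(-447 + M) (z(M) = (2*M)/(-447 + M) = 2*M/(-447 + M))
T(y) = 197 + y**2/3 + 845*y/3 (T(y) = -3 + ((y**2 + 845*y) + 600)/3 = -3 + (600 + y**2 + 845*y)/3 = -3 + (200 + y**2/3 + 845*y/3) = 197 + y**2/3 + 845*y/3)
1/(z(d(-28)) + T(-239)) = 1/(2*(-1 + 2*(-28))/(-447 + (-1 + 2*(-28))) + (197 + (1/3)*(-239)**2 + (845/3)*(-239))) = 1/(2*(-1 - 56)/(-447 + (-1 - 56)) + (197 + (1/3)*57121 - 201955/3)) = 1/(2*(-57)/(-447 - 57) + (197 + 57121/3 - 201955/3)) = 1/(2*(-57)/(-504) - 48081) = 1/(2*(-57)*(-1/504) - 48081) = 1/(19/84 - 48081) = 1/(-4038785/84) = -84/4038785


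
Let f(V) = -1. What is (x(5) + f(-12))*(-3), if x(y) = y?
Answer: -12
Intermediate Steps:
(x(5) + f(-12))*(-3) = (5 - 1)*(-3) = 4*(-3) = -12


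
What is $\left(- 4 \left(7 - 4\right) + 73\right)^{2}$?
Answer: $3721$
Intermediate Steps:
$\left(- 4 \left(7 - 4\right) + 73\right)^{2} = \left(\left(-4\right) 3 + 73\right)^{2} = \left(-12 + 73\right)^{2} = 61^{2} = 3721$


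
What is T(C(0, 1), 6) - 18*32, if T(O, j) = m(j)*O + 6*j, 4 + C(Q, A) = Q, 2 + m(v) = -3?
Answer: -520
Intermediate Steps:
m(v) = -5 (m(v) = -2 - 3 = -5)
C(Q, A) = -4 + Q
T(O, j) = -5*O + 6*j
T(C(0, 1), 6) - 18*32 = (-5*(-4 + 0) + 6*6) - 18*32 = (-5*(-4) + 36) - 576 = (20 + 36) - 576 = 56 - 576 = -520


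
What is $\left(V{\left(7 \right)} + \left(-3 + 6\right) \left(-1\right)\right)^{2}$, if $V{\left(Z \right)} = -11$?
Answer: $196$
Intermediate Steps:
$\left(V{\left(7 \right)} + \left(-3 + 6\right) \left(-1\right)\right)^{2} = \left(-11 + \left(-3 + 6\right) \left(-1\right)\right)^{2} = \left(-11 + 3 \left(-1\right)\right)^{2} = \left(-11 - 3\right)^{2} = \left(-14\right)^{2} = 196$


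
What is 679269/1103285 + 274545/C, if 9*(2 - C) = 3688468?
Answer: -1765301439/32555292466 ≈ -0.054225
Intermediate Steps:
C = -3688450/9 (C = 2 - ⅑*3688468 = 2 - 3688468/9 = -3688450/9 ≈ -4.0983e+5)
679269/1103285 + 274545/C = 679269/1103285 + 274545/(-3688450/9) = 679269*(1/1103285) + 274545*(-9/3688450) = 679269/1103285 - 494181/737690 = -1765301439/32555292466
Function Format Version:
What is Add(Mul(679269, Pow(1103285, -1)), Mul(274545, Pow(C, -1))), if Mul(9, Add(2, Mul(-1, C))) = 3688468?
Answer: Rational(-1765301439, 32555292466) ≈ -0.054225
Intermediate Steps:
C = Rational(-3688450, 9) (C = Add(2, Mul(Rational(-1, 9), 3688468)) = Add(2, Rational(-3688468, 9)) = Rational(-3688450, 9) ≈ -4.0983e+5)
Add(Mul(679269, Pow(1103285, -1)), Mul(274545, Pow(C, -1))) = Add(Mul(679269, Pow(1103285, -1)), Mul(274545, Pow(Rational(-3688450, 9), -1))) = Add(Mul(679269, Rational(1, 1103285)), Mul(274545, Rational(-9, 3688450))) = Add(Rational(679269, 1103285), Rational(-494181, 737690)) = Rational(-1765301439, 32555292466)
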